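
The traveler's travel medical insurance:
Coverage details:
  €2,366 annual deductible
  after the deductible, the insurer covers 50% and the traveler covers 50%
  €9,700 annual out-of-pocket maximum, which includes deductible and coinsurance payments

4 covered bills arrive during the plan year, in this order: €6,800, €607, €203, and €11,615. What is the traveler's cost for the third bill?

Claim 1 — €6,800: €2,366 finishes the deductible; €4,434 goes to coinsurance; 50% of €4,434 = €2,217. Traveler pays €4,583; OOP now €4,583.
Claim 2 — €607: 50% coinsurance on €607 = €303.50. Cost to traveler: €303.50. OOP to date €4,886.50.
Claim 3 — €203: deductible met; 50% of €203 = €101.50. Traveler pays €101.50; OOP now €4,988.

€101.50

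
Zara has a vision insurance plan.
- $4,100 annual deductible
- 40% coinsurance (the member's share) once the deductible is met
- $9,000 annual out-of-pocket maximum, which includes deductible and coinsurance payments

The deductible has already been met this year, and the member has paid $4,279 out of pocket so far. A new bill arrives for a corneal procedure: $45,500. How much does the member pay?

$4,721

The deductible is already satisfied, so the full bill goes to coinsurance.
Coinsurance: $45,500 × 40% = $18,200.
That would bring total out-of-pocket to $22,479, past the $9,000 cap. The member is capped at $9,000 − $4,279 = $4,721 on this claim.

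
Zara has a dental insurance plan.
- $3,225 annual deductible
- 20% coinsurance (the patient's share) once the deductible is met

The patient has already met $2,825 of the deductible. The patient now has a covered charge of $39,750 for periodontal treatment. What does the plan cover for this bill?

$31,480

Deductible still to meet: $3,225 − $2,825 = $400.
That leaves $39,750 − $400 = $39,350 for coinsurance.
20% of $39,350 = $7,870 falls to the patient.
That puts the patient's cost at $400 + $7,870 = $8,270.
The plan picks up $39,750 − $8,270 = $31,480.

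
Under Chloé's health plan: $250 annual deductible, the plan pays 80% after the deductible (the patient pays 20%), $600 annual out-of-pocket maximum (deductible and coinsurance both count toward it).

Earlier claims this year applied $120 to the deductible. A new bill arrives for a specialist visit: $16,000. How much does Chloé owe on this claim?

$480

$120 of the $250 deductible is already met, leaving $130.
After the $130 deductible portion, $16,000 − $130 = $15,870 is subject to coinsurance.
Patient's 20% share of $15,870 is $3,174.
Patient responsibility before any cap: $130 + $3,174 = $3,304.
Year-to-date out-of-pocket would reach $120 + $3,304 = $3,424, above the $600 maximum, so the patient pays only $600 − $120 = $480.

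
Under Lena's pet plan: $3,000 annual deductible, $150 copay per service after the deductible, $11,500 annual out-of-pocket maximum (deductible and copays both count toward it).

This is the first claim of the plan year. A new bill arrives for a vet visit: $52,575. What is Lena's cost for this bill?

$3,150

The full $3,000 deductible is still open; $3,000 of this bill applies to it.
The remaining $49,575 (= $52,575 − $3,000) moves to the copay.
Copay on this service: $150.
That puts the owner's cost at $3,000 + $150 = $3,150 before any cap.
Total out-of-pocket so far would be $0 + $3,150 = $3,150, below the $11,500 cap — no reduction.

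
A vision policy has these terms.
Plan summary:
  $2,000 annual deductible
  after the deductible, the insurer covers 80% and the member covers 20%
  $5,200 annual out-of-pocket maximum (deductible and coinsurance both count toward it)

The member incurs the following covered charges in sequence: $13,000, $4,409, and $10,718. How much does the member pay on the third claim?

#1 ($13,000): $2,000 to deductible, leaving $11,000; coinsurance $11,000 × 20% = $2,200. Cost to member: $4,200. OOP to date $4,200.
#2 ($4,409): deductible met; 20% of $4,409 = $881.80. Member owes $881.80 (running OOP $5,081.80).
#3 ($10,718): 20% coinsurance on $10,718 = $2,143.60. That would push OOP to $7,225.40, over the $5,200 cap, so member pays $5,200 − $5,081.80 = $118.20.

$118.20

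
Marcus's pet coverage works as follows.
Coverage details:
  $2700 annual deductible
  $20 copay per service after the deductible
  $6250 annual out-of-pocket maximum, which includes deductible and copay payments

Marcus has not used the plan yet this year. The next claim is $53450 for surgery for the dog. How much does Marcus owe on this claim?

$2720

The full $2700 deductible is still open; $2700 of this bill applies to it.
That leaves $53450 − $2700 = $50750 for the copay.
Copay on this service: $20.
That puts the owner's cost at $2700 + $20 = $2720 before any cap.
Year-to-date out-of-pocket becomes $0 + $2720 = $2720, still under the $6250 maximum, so no cap applies.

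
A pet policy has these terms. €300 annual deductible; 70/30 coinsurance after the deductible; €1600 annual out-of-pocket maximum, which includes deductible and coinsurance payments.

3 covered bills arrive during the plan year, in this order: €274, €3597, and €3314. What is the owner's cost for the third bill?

€228.70

Claim 1 (€274): entire amount goes to the deductible. Owner owes €274 (running OOP €274).
Claim 2 (€3597): €26 to deductible, leaving €3571; coinsurance €3571 × 30% = €1071.30. Owner owes €1097.30 (running OOP €1371.30).
Claim 3 (€3314): deductible already satisfied, so owner's share is 30% × €3314 = €994.20. That would push OOP to €2365.50, over the €1600 cap, so owner pays €1600 − €1371.30 = €228.70.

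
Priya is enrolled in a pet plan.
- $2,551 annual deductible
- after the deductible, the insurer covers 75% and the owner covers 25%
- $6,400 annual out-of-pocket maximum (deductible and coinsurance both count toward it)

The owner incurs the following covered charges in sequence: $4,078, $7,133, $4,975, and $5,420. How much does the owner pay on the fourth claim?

$440.25

Bill 1, $4,078: deductible takes $2,551, $1,527 remains; 25% of $1,527 = $381.75. Cost to owner: $2,932.75. OOP to date $2,932.75.
Bill 2, $7,133: deductible already satisfied, so owner's share is 25% × $7,133 = $1,783.25. Cost to owner: $1,783.25. OOP to date $4,716.
Bill 3, $4,975: deductible already satisfied, so owner's share is 25% × $4,975 = $1,243.75. Owner owes $1,243.75 (running OOP $5,959.75).
Bill 4, $5,420: deductible already satisfied, so owner's share is 25% × $5,420 = $1,355. That would push OOP to $7,314.75, over the $6,400 cap, so owner pays $6,400 − $5,959.75 = $440.25.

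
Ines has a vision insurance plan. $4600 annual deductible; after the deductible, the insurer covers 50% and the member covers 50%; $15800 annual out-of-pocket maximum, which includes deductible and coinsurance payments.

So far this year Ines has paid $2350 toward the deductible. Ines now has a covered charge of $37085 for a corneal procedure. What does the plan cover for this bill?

Deductible still to meet: $4600 − $2350 = $2250.
That leaves $37085 − $2250 = $34835 for coinsurance.
Member's 50% share of $34835 is $17417.50.
So the member owes $2250 + $17417.50 = $19667.50 before any cap.
Adding $19667.50 to the $2350 already spent would give $22017.50, which exceeds the $15800 cap; the member pays just $15800 − $2350 = $13450.
The insurer covers the remainder: $37085 − $13450 = $23635.

$23635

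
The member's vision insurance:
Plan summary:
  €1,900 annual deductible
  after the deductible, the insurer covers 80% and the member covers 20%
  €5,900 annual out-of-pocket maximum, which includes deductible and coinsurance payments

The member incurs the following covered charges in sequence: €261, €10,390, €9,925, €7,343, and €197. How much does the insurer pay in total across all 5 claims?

€22,216

Claim 1 (€261): entire amount goes to the deductible. Member pays €261; OOP now €261. Insurer: €261 − €261 = €0.
Claim 2 (€10,390): €1,639 finishes the deductible; €8,751 goes to coinsurance; 20% of €8,751 = €1,750.20. Member pays €3,389.20; OOP now €3,650.20. Insurer: €10,390 − €3,389.20 = €7,000.80.
Claim 3 (€9,925): 20% coinsurance on €9,925 = €1,985. Cost to member: €1,985. OOP to date €5,635.20. Plan pays €9,925 − €1,985 = €7,940.
Claim 4 (€7,343): 20% coinsurance on €7,343 = €1,468.60. OOP would hit €7,103.80 > €5,900, so the cap limits the member to €5,900 − €5,635.20 = €264.80. Insurer: €7,343 − €264.80 = €7,078.20.
Claim 5 (€197): deductible met; 20% of €197 = €39.40. OOP would hit €5,939.40 > €5,900, so the cap limits the member to €5,900 − €5,900 = €0. Plan pays €197 − €0 = €197.
Insurer total: €0 + €7,000.80 + €7,940 + €7,078.20 + €197 = €22,216.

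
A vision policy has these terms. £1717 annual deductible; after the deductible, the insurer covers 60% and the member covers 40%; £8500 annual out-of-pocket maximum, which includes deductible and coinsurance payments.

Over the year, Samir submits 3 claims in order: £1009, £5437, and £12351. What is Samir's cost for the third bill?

Claim 1 — £1009: fully absorbed by the deductible. Member owes £1009 (running OOP £1009).
Claim 2 — £5437: £708 to deductible, leaving £4729; coinsurance £4729 × 40% = £1891.60. Member owes £2599.60 (running OOP £3608.60).
Claim 3 — £12351: 40% coinsurance on £12351 = £4940.40. Adding that to £3608.60 gives £8549, past the £8500 cap; member pays only £8500 − £3608.60 = £4891.40.

£4891.40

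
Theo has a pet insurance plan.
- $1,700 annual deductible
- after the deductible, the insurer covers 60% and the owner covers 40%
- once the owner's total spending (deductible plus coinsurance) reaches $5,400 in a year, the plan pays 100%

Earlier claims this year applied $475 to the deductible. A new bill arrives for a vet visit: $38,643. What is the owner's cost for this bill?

$475 of the $1,700 deductible is already met, leaving $1,225.
The remaining $37,418 (= $38,643 − $1,225) moves to coinsurance.
Coinsurance: $37,418 × 40% = $14,967.20.
So the owner owes $1,225 + $14,967.20 = $16,192.20 before any cap.
That would bring total out-of-pocket to $16,667.20, past the $5,400 cap. The owner is capped at $5,400 − $475 = $4,925 on this claim.

$4,925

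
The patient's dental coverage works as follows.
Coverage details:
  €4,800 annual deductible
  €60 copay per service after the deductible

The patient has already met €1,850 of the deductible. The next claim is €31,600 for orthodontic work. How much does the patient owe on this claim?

Deductible still to meet: €4,800 − €1,850 = €2,950.
The remaining €28,650 (= €31,600 − €2,950) moves to the copay.
Copay on this service: €60.
So the patient owes €2,950 + €60 = €3,010.

€3,010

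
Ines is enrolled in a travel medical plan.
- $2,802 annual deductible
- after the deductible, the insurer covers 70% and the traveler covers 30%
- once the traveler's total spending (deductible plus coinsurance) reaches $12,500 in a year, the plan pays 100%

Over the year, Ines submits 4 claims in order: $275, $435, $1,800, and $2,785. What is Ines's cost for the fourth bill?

Claim 1 — $275: all of it applies to the deductible. Traveler owes $275 (running OOP $275).
Claim 2 — $435: all of it applies to the deductible. Traveler pays $435; OOP now $710.
Claim 3 — $1,800: fully absorbed by the deductible. Traveler pays $1,800; OOP now $2,510.
Claim 4 — $2,785: deductible takes $292, $2,493 remains; coinsurance $2,493 × 30% = $747.90. Cost to traveler: $1,039.90. OOP to date $3,549.90.

$1,039.90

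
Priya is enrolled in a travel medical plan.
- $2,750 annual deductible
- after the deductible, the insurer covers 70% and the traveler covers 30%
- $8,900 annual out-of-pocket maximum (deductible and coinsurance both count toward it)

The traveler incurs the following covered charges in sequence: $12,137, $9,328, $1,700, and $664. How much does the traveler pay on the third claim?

$510

Claim 1 ($12,137): $2,750 to deductible, leaving $9,387; 30% of $9,387 = $2,816.10. Traveler pays $5,566.10; OOP now $5,566.10.
Claim 2 ($9,328): deductible met; 30% of $9,328 = $2,798.40. Cost to traveler: $2,798.40. OOP to date $8,364.50.
Claim 3 ($1,700): deductible already satisfied, so traveler's share is 30% × $1,700 = $510. Cost to traveler: $510. OOP to date $8,874.50.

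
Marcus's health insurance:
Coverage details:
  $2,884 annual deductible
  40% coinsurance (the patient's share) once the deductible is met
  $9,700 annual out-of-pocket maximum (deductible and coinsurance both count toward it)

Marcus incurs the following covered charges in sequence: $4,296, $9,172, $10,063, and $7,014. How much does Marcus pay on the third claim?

$2,582.40

Bill 1, $4,296: $2,884 finishes the deductible; $1,412 goes to coinsurance; 40% of $1,412 = $564.80. Patient pays $3,448.80; OOP now $3,448.80.
Bill 2, $9,172: deductible met; 40% of $9,172 = $3,668.80. Patient owes $3,668.80 (running OOP $7,117.60).
Bill 3, $10,063: deductible met; 40% of $10,063 = $4,025.20. Adding that to $7,117.60 gives $11,142.80, past the $9,700 cap; patient pays only $9,700 − $7,117.60 = $2,582.40.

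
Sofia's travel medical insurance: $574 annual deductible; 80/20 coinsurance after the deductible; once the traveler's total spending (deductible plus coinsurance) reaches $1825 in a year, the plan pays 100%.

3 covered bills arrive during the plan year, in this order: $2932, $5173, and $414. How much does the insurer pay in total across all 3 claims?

$6694

Claim 1 — $2932: $574 to deductible, leaving $2358; traveler's 20% is $471.60. Cost to traveler: $1045.60. OOP to date $1045.60. Plan pays $2932 − $1045.60 = $1886.40.
Claim 2 — $5173: deductible already satisfied, so traveler's share is 20% × $5173 = $1034.60. Adding that to $1045.60 gives $2080.20, past the $1825 cap; traveler pays only $1825 − $1045.60 = $779.40. Insurer: $5173 − $779.40 = $4393.60.
Claim 3 — $414: deductible already satisfied, so traveler's share is 20% × $414 = $82.80. Adding that to $1825 gives $1907.80, past the $1825 cap; traveler pays only $1825 − $1825 = $0. Insurer: $414 − $0 = $414.
Insurer total = bills − traveler's total = $8519 − $1825 = $6694.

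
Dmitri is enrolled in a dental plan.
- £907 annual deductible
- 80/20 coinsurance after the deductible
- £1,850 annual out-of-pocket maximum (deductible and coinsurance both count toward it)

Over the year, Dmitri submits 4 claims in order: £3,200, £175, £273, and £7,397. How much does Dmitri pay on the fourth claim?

£394.80

Claim 1 — £3,200: deductible takes £907, £2,293 remains; 20% of £2,293 = £458.60. Patient owes £1,365.60 (running OOP £1,365.60).
Claim 2 — £175: 20% coinsurance on £175 = £35. Cost to patient: £35. OOP to date £1,400.60.
Claim 3 — £273: deductible already satisfied, so patient's share is 20% × £273 = £54.60. Cost to patient: £54.60. OOP to date £1,455.20.
Claim 4 — £7,397: 20% coinsurance on £7,397 = £1,479.40. OOP would hit £2,934.60 > £1,850, so the cap limits the patient to £1,850 − £1,455.20 = £394.80.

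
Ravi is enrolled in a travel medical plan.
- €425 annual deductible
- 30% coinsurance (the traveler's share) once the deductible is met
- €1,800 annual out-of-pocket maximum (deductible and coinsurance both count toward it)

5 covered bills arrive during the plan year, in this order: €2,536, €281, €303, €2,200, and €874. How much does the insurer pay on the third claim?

€212.10

#1 (€2,536): €425 to deductible, leaving €2,111; 30% of €2,111 = €633.30. Cost to traveler: €1,058.30. OOP to date €1,058.30. Insurer: €2,536 − €1,058.30 = €1,477.70.
#2 (€281): 30% coinsurance on €281 = €84.30. Cost to traveler: €84.30. OOP to date €1,142.60. Plan pays €281 − €84.30 = €196.70.
#3 (€303): deductible met; 30% of €303 = €90.90. Traveler pays €90.90; OOP now €1,233.50. Insurer: €303 − €90.90 = €212.10.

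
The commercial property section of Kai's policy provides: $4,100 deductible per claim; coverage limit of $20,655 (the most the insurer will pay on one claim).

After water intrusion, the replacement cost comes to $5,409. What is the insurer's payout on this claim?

$1,309

After the deductible, $5,409 − $4,100 = $1,309 remains.
$1,309 is within the $20,655 limit, so the insurer pays $1,309.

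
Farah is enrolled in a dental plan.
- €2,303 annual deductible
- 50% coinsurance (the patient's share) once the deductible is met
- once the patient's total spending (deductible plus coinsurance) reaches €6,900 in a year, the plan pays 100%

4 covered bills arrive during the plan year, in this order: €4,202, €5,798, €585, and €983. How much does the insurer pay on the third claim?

€292.50

#1 (€4,202): €2,303 to deductible, leaving €1,899; coinsurance €1,899 × 50% = €949.50. Patient pays €3,252.50; OOP now €3,252.50. Plan pays €4,202 − €3,252.50 = €949.50.
#2 (€5,798): deductible met; 50% of €5,798 = €2,899. Patient owes €2,899 (running OOP €6,151.50). Plan pays €5,798 − €2,899 = €2,899.
#3 (€585): deductible already satisfied, so patient's share is 50% × €585 = €292.50. Patient pays €292.50; OOP now €6,444. Insurer: €585 − €292.50 = €292.50.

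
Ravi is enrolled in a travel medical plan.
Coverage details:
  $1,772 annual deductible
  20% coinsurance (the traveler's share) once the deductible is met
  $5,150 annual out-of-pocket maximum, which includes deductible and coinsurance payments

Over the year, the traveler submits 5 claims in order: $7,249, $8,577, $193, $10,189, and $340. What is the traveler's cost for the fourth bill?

$528.60

#1 ($7,249): $1,772 finishes the deductible; $5,477 goes to coinsurance; traveler's 20% is $1,095.40. Traveler owes $2,867.40 (running OOP $2,867.40).
#2 ($8,577): deductible met; 20% of $8,577 = $1,715.40. Traveler owes $1,715.40 (running OOP $4,582.80).
#3 ($193): 20% coinsurance on $193 = $38.60. Cost to traveler: $38.60. OOP to date $4,621.40.
#4 ($10,189): deductible already satisfied, so traveler's share is 20% × $10,189 = $2,037.80. OOP would hit $6,659.20 > $5,150, so the cap limits the traveler to $5,150 − $4,621.40 = $528.60.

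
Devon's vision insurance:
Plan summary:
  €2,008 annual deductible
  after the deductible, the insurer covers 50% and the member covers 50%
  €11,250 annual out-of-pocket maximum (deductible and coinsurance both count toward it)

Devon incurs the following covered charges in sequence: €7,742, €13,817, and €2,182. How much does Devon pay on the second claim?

€6,375

#1 (€7,742): deductible takes €2,008, €5,734 remains; member's 50% is €2,867. Member pays €4,875; OOP now €4,875.
#2 (€13,817): 50% coinsurance on €13,817 = €6,908.50. That would push OOP to €11,783.50, over the €11,250 cap, so member pays €11,250 − €4,875 = €6,375.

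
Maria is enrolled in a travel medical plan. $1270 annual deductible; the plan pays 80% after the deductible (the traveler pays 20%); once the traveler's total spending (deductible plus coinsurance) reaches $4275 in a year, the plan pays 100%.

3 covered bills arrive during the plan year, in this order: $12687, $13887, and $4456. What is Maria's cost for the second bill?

#1 ($12687): $1270 finishes the deductible; $11417 goes to coinsurance; coinsurance $11417 × 20% = $2283.40. Traveler pays $3553.40; OOP now $3553.40.
#2 ($13887): deductible met; 20% of $13887 = $2777.40. That would push OOP to $6330.80, over the $4275 cap, so traveler pays $4275 − $3553.40 = $721.60.

$721.60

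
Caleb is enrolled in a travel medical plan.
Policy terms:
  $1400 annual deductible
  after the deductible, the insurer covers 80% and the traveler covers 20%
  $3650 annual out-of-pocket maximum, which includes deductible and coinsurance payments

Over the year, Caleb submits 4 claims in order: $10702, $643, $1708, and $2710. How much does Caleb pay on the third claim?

Claim 1 ($10702): deductible takes $1400, $9302 remains; coinsurance $9302 × 20% = $1860.40. Cost to traveler: $3260.40. OOP to date $3260.40.
Claim 2 ($643): 20% coinsurance on $643 = $128.60. Traveler pays $128.60; OOP now $3389.
Claim 3 ($1708): deductible met; 20% of $1708 = $341.60. Adding that to $3389 gives $3730.60, past the $3650 cap; traveler pays only $3650 − $3389 = $261.

$261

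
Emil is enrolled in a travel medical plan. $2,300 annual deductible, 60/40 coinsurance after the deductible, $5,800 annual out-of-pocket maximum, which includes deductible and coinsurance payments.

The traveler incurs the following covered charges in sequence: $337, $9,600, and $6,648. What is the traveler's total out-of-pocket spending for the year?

#1 ($337): all of it applies to the deductible. Traveler owes $337 (running OOP $337).
#2 ($9,600): $1,963 finishes the deductible; $7,637 goes to coinsurance; coinsurance $7,637 × 40% = $3,054.80. Traveler owes $5,017.80 (running OOP $5,354.80).
#3 ($6,648): 40% coinsurance on $6,648 = $2,659.20. Adding that to $5,354.80 gives $8,014, past the $5,800 cap; traveler pays only $5,800 − $5,354.80 = $445.20.
Summing the traveler's payments: $337 + $5,017.80 + $445.20 = $5,800.

$5,800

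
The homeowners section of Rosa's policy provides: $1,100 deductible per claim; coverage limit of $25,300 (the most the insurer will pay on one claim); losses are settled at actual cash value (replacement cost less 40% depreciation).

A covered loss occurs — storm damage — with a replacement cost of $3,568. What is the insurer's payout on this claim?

$1,040.80

At 40% depreciation, ACV = $3,568 − $1,427.20 = $2,140.80.
After the deductible, $2,140.80 − $1,100 = $1,040.80 remains.
That's under the $25,300 cap, so the insurer reimburses the full $1,040.80.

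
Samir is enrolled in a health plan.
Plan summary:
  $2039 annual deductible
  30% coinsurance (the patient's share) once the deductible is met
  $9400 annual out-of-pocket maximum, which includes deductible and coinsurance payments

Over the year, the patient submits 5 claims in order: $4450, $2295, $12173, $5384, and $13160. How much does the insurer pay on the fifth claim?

$12477.90

Claim 1 ($4450): $2039 to deductible, leaving $2411; coinsurance $2411 × 30% = $723.30. Cost to patient: $2762.30. OOP to date $2762.30. Plan pays $4450 − $2762.30 = $1687.70.
Claim 2 ($2295): 30% coinsurance on $2295 = $688.50. Patient owes $688.50 (running OOP $3450.80). Plan pays $2295 − $688.50 = $1606.50.
Claim 3 ($12173): deductible already satisfied, so patient's share is 30% × $12173 = $3651.90. Cost to patient: $3651.90. OOP to date $7102.70. Plan pays $12173 − $3651.90 = $8521.10.
Claim 4 ($5384): deductible already satisfied, so patient's share is 30% × $5384 = $1615.20. Patient owes $1615.20 (running OOP $8717.90). Insurer: $5384 − $1615.20 = $3768.80.
Claim 5 ($13160): deductible already satisfied, so patient's share is 30% × $13160 = $3948. That would push OOP to $12665.90, over the $9400 cap, so patient pays $9400 − $8717.90 = $682.10. Plan pays $13160 − $682.10 = $12477.90.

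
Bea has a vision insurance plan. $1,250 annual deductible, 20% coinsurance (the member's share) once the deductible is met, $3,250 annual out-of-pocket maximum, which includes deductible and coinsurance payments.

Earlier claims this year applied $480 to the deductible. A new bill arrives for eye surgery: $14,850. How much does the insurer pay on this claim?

$12,080

Remaining deductible: $1,250 − $480 = $770.
The remaining $14,080 (= $14,850 − $770) moves to coinsurance.
Member's 20% share of $14,080 is $2,816.
That puts the member's cost at $770 + $2,816 = $3,586 before any cap.
Adding $3,586 to the $480 already spent would give $4,066, which exceeds the $3,250 cap; the member pays just $3,250 − $480 = $2,770.
The plan picks up $14,850 − $2,770 = $12,080.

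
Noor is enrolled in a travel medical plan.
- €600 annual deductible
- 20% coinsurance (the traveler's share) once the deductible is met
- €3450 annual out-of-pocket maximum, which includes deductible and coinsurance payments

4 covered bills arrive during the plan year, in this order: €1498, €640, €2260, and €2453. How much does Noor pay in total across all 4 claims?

Bill 1, €1498: deductible takes €600, €898 remains; 20% of €898 = €179.60. Traveler pays €779.60; OOP now €779.60.
Bill 2, €640: deductible met; 20% of €640 = €128. Cost to traveler: €128. OOP to date €907.60.
Bill 3, €2260: 20% coinsurance on €2260 = €452. Cost to traveler: €452. OOP to date €1359.60.
Bill 4, €2453: deductible already satisfied, so traveler's share is 20% × €2453 = €490.60. Traveler pays €490.60; OOP now €1850.20.
Total paid by the traveler: €779.60 + €128 + €452 + €490.60 = €1850.20.

€1850.20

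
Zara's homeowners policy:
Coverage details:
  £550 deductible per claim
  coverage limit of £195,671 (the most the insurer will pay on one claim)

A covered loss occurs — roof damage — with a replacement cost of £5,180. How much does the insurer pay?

£4,630

Subtract the deductible: £5,180 − £550 = £4,630.
£4,630 ≤ £195,671, so the limit doesn't bind; insurer pays £4,630.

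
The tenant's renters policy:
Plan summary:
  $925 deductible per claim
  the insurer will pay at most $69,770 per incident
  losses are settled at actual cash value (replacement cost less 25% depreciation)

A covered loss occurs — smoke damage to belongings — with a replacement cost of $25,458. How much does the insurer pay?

At 25% depreciation, ACV = $25,458 − $6,364.50 = $19,093.50.
After the deductible, $19,093.50 − $925 = $18,168.50 remains.
$18,168.50 is within the $69,770 limit, so the insurer pays $18,168.50.

$18,168.50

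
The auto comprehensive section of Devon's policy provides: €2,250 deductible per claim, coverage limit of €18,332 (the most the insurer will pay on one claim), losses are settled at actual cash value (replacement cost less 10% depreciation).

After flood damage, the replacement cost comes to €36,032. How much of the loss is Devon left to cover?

€17,700

Actual cash value after 10% depreciation: €36,032 × 90% = €32,428.80.
Subtract the deductible: €32,428.80 − €2,250 = €30,178.80.
The €18,332 per-incident cap binds; insurer pays €18,332.
Policyholder's share is the uncovered remainder: €36,032 − €18,332 = €17,700.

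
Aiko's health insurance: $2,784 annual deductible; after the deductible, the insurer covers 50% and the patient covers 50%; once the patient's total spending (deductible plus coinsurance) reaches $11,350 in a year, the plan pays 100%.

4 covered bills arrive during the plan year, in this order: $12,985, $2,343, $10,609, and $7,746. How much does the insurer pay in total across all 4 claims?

#1 ($12,985): $2,784 finishes the deductible; $10,201 goes to coinsurance; 50% of $10,201 = $5,100.50. Cost to patient: $7,884.50. OOP to date $7,884.50. Plan pays $12,985 − $7,884.50 = $5,100.50.
#2 ($2,343): 50% coinsurance on $2,343 = $1,171.50. Cost to patient: $1,171.50. OOP to date $9,056. Insurer: $2,343 − $1,171.50 = $1,171.50.
#3 ($10,609): 50% coinsurance on $10,609 = $5,304.50. Adding that to $9,056 gives $14,360.50, past the $11,350 cap; patient pays only $11,350 − $9,056 = $2,294. Plan pays $10,609 − $2,294 = $8,315.
#4 ($7,746): 50% coinsurance on $7,746 = $3,873. That would push OOP to $15,223, over the $11,350 cap, so patient pays $11,350 − $11,350 = $0. Plan pays $7,746 − $0 = $7,746.
Insurer total: $5,100.50 + $1,171.50 + $8,315 + $7,746 = $22,333.

$22,333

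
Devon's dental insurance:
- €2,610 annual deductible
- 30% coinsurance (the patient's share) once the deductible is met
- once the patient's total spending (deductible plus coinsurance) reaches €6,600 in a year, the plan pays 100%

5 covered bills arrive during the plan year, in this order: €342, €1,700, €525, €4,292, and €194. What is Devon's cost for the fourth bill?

€1,317.70

Bill 1, €342: entire amount goes to the deductible. Cost to patient: €342. OOP to date €342.
Bill 2, €1,700: entire amount goes to the deductible. Patient pays €1,700; OOP now €2,042.
Bill 3, €525: all of it applies to the deductible. Patient owes €525 (running OOP €2,567).
Bill 4, €4,292: €43 to deductible, leaving €4,249; patient's 30% is €1,274.70. Patient owes €1,317.70 (running OOP €3,884.70).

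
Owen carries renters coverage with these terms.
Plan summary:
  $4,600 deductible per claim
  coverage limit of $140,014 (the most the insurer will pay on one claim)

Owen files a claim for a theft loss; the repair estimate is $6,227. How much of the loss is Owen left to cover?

$4,600

After the deductible, $6,227 − $4,600 = $1,627 remains.
$1,627 is within the $140,014 limit, so the insurer pays $1,627.
Out of pocket: $6,227 − $1,627 = $4,600.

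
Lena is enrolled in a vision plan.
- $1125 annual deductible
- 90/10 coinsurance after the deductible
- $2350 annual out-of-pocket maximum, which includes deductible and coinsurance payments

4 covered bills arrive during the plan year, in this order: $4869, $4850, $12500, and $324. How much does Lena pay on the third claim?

$365.60

Claim 1 ($4869): $1125 finishes the deductible; $3744 goes to coinsurance; coinsurance $3744 × 10% = $374.40. Cost to member: $1499.40. OOP to date $1499.40.
Claim 2 ($4850): deductible met; 10% of $4850 = $485. Member owes $485 (running OOP $1984.40).
Claim 3 ($12500): 10% coinsurance on $12500 = $1250. That would push OOP to $3234.40, over the $2350 cap, so member pays $2350 − $1984.40 = $365.60.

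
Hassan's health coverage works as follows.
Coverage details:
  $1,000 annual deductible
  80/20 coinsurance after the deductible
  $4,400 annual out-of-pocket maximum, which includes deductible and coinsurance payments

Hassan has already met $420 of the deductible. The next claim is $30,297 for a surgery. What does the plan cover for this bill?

$26,317

$420 of the $1,000 deductible is already met, leaving $580.
The remaining $29,717 (= $30,297 − $580) moves to coinsurance.
20% of $29,717 = $5,943.40 falls to the patient.
So the patient owes $580 + $5,943.40 = $6,523.40 before any cap.
Adding $6,523.40 to the $420 already spent would give $6,943.40, which exceeds the $4,400 cap; the patient pays just $4,400 − $420 = $3,980.
The plan picks up $30,297 − $3,980 = $26,317.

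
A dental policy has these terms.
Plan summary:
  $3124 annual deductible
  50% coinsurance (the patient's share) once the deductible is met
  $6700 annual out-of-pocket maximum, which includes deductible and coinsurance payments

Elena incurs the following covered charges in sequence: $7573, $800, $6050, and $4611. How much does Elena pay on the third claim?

$951.50

Bill 1, $7573: $3124 finishes the deductible; $4449 goes to coinsurance; patient's 50% is $2224.50. Patient pays $5348.50; OOP now $5348.50.
Bill 2, $800: deductible met; 50% of $800 = $400. Patient pays $400; OOP now $5748.50.
Bill 3, $6050: deductible already satisfied, so patient's share is 50% × $6050 = $3025. OOP would hit $8773.50 > $6700, so the cap limits the patient to $6700 − $5748.50 = $951.50.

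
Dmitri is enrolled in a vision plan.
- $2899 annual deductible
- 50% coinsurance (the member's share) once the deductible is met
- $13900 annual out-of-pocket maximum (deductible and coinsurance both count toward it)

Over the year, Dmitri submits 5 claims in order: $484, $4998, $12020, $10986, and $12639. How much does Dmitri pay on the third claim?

#1 ($484): all of it applies to the deductible. Member pays $484; OOP now $484.
#2 ($4998): deductible takes $2415, $2583 remains; member's 50% is $1291.50. Cost to member: $3706.50. OOP to date $4190.50.
#3 ($12020): deductible already satisfied, so member's share is 50% × $12020 = $6010. Member pays $6010; OOP now $10200.50.

$6010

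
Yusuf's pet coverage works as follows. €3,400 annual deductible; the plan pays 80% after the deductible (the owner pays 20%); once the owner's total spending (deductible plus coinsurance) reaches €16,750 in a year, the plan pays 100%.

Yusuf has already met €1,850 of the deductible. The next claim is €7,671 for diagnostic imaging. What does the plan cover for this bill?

€4,896.80

€1,850 of the €3,400 deductible is already met, leaving €1,550.
That leaves €7,671 − €1,550 = €6,121 for coinsurance.
20% of €6,121 = €1,224.20 falls to the owner.
Owner responsibility before any cap: €1,550 + €1,224.20 = €2,774.20.
Year-to-date out-of-pocket becomes €1,850 + €2,774.20 = €4,624.20, still under the €16,750 maximum, so no cap applies.
Insurer pays the balance: €7,671 − €2,774.20 = €4,896.80.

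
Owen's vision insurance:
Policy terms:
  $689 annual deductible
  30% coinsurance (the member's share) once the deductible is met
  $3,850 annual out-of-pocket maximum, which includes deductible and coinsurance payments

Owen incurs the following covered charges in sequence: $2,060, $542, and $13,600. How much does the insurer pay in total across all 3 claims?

$12,352

#1 ($2,060): $689 to deductible, leaving $1,371; 30% of $1,371 = $411.30. Member owes $1,100.30 (running OOP $1,100.30). Plan pays $2,060 − $1,100.30 = $959.70.
#2 ($542): 30% coinsurance on $542 = $162.60. Cost to member: $162.60. OOP to date $1,262.90. Insurer: $542 − $162.60 = $379.40.
#3 ($13,600): deductible met; 30% of $13,600 = $4,080. That would push OOP to $5,342.90, over the $3,850 cap, so member pays $3,850 − $1,262.90 = $2,587.10. Plan pays $13,600 − $2,587.10 = $11,012.90.
Insurer total = bills − member's total = $16,202 − $3,850 = $12,352.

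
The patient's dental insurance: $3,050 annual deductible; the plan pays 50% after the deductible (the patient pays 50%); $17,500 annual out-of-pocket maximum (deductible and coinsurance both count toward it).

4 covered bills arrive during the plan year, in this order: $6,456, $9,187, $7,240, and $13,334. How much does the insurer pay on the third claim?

$3,620

Claim 1 — $6,456: $3,050 to deductible, leaving $3,406; coinsurance $3,406 × 50% = $1,703. Patient owes $4,753 (running OOP $4,753). Plan pays $6,456 − $4,753 = $1,703.
Claim 2 — $9,187: 50% coinsurance on $9,187 = $4,593.50. Cost to patient: $4,593.50. OOP to date $9,346.50. Plan pays $9,187 − $4,593.50 = $4,593.50.
Claim 3 — $7,240: deductible met; 50% of $7,240 = $3,620. Cost to patient: $3,620. OOP to date $12,966.50. Plan pays $7,240 − $3,620 = $3,620.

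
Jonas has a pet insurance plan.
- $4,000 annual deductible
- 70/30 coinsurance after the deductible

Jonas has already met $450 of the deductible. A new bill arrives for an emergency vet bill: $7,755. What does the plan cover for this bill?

$2,943.50

Remaining deductible: $4,000 − $450 = $3,550.
That leaves $7,755 − $3,550 = $4,205 for coinsurance.
30% of $4,205 = $1,261.50 falls to the owner.
That puts the owner's cost at $3,550 + $1,261.50 = $4,811.50.
Insurer pays the balance: $7,755 − $4,811.50 = $2,943.50.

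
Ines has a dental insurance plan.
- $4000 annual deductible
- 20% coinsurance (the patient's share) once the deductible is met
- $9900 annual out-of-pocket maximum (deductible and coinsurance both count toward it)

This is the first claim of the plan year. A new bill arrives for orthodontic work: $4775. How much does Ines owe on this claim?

The full $4000 deductible is still open; $4000 of this bill applies to it.
After the $4000 deductible portion, $4775 − $4000 = $775 is subject to coinsurance.
Patient's 20% share of $775 is $155.
That puts the patient's cost at $4000 + $155 = $4155 before any cap.
Cumulative spending $0 + $4155 = $4155 stays under the $9900 maximum.

$4155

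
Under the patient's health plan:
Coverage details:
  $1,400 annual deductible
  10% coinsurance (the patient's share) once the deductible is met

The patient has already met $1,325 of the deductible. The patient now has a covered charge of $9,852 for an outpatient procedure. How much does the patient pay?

$1,325 of the $1,400 deductible is already met, leaving $75.
The remaining $9,777 (= $9,852 − $75) moves to coinsurance.
Coinsurance: $9,777 × 10% = $977.70.
That puts the patient's cost at $75 + $977.70 = $1,052.70.

$1,052.70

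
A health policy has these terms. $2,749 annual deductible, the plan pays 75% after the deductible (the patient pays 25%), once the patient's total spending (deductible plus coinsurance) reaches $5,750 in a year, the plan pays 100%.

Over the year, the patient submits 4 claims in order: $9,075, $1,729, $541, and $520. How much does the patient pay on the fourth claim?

$130

Claim 1 ($9,075): $2,749 to deductible, leaving $6,326; coinsurance $6,326 × 25% = $1,581.50. Patient pays $4,330.50; OOP now $4,330.50.
Claim 2 ($1,729): deductible already satisfied, so patient's share is 25% × $1,729 = $432.25. Patient pays $432.25; OOP now $4,762.75.
Claim 3 ($541): deductible met; 25% of $541 = $135.25. Patient pays $135.25; OOP now $4,898.
Claim 4 ($520): 25% coinsurance on $520 = $130. Patient pays $130; OOP now $5,028.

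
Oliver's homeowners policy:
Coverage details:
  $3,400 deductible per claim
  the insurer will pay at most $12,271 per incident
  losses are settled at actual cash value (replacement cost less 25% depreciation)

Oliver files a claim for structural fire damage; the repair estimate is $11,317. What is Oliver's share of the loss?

$6,229.25

Depreciate 25%: the covered value is $11,317 × 0.75 = $8,487.75.
Subtract the deductible: $8,487.75 − $3,400 = $5,087.75.
$5,087.75 ≤ $12,271, so the limit doesn't bind; insurer pays $5,087.75.
The homeowner bears the rest of the original loss: $11,317 − $5,087.75 = $6,229.25.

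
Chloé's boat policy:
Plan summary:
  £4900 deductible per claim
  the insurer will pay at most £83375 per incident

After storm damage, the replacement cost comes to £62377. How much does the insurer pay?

£57477

Less the £4900 deductible: £62377 − £4900 = £57477.
That's under the £83375 cap, so the insurer reimburses the full £57477.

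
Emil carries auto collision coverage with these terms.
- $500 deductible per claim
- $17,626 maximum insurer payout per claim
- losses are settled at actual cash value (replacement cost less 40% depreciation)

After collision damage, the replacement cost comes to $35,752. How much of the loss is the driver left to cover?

Depreciate 40%: the covered value is $35,752 × 0.6 = $21,451.20.
Subtract the deductible: $21,451.20 − $500 = $20,951.20.
The $17,626 per-incident cap binds; insurer pays $17,626.
Out of pocket: $35,752 − $17,626 = $18,126.

$18,126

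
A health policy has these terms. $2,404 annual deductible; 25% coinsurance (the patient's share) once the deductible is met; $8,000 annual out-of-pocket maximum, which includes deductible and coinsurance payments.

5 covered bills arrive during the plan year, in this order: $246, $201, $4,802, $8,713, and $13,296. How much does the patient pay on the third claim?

$2,668.25

Claim 1 ($246): fully absorbed by the deductible. Cost to patient: $246. OOP to date $246.
Claim 2 ($201): fully absorbed by the deductible. Patient owes $201 (running OOP $447).
Claim 3 ($4,802): $1,957 finishes the deductible; $2,845 goes to coinsurance; coinsurance $2,845 × 25% = $711.25. Patient pays $2,668.25; OOP now $3,115.25.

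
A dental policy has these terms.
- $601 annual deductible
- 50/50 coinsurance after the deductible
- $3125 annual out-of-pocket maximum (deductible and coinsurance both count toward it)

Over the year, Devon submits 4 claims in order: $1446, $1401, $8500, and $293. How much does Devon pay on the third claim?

Claim 1 — $1446: deductible takes $601, $845 remains; coinsurance $845 × 50% = $422.50. Cost to patient: $1023.50. OOP to date $1023.50.
Claim 2 — $1401: deductible met; 50% of $1401 = $700.50. Cost to patient: $700.50. OOP to date $1724.
Claim 3 — $8500: deductible already satisfied, so patient's share is 50% × $8500 = $4250. That would push OOP to $5974, over the $3125 cap, so patient pays $3125 − $1724 = $1401.

$1401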